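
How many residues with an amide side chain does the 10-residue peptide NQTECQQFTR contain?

4

The amide-side-chain residues are Asn (N) and Gln (Q).
Matching residues: N1, Q2, Q6, Q7.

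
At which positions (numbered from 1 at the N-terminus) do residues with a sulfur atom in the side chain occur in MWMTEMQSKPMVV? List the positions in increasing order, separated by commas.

1, 3, 6, 11

Cysteine (C, thiol) and methionine (M, thioether) are the two sulfur-containing amino acids.
Matching residues: M1, M3, M6, M11.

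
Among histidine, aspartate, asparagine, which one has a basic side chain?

histidine

The basic amino acids are Lys (K), Arg (R), and His (H).
Of the listed options, only histidine belongs to this group.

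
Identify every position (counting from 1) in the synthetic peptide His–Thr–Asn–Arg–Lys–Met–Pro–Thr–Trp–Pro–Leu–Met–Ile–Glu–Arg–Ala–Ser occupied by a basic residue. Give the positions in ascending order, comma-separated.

1, 4, 5, 15

K, R, and H are the three residues with basic side chains (ε-amine, guanidinium, and imidazole respectively).
Matching residues: His1, Arg4, Lys5, Arg15.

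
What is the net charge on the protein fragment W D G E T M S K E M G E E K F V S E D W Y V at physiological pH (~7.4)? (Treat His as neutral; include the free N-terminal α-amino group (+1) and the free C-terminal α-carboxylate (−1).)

-5

Near pH 7.4, K and R contribute +1 each, D and E contribute −1 each, and every other side chain (His included, as stated) is uncharged.
Positive (K, R): K8, K14 → +2.
Negative (D, E): D2, E4, E9, E12, E13, E18, D19 → −7.
The N-terminus (+1) and C-terminus (−1) cancel.
Net charge = (+2) + (−7) = −5.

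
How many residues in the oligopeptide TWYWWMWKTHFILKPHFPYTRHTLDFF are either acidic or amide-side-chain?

1

Acidic: D, E. Amide-side-chain: N, Q.
Acidic residues here: D25 (1).
Amide-side-chain residues here: none (0).
The two groups share no amino acid, so total = 1 + 0 = 1.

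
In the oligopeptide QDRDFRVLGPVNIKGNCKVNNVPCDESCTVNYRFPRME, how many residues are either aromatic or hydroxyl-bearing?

Aromatic: F, W, Y. Hydroxyl-bearing: S, T, Y.
Aromatic residues here: F5, Y32, F34 (3).
Hydroxyl-bearing residues here: S27, T29, Y32 (3).
Y is in both groups, so the 1 Y residue must not be double-counted.
Total = 3 + 3 − 1 = 5.

5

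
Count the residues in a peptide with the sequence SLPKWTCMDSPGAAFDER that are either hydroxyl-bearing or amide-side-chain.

Hydroxyl-bearing: S, T, Y. Amide-side-chain: N, Q.
Hydroxyl-bearing residues here: S1, T6, S10 (3).
Amide-side-chain residues here: none (0).
The two groups share no amino acid, so total = 3 + 0 = 3.

3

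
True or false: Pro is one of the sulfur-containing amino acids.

False

Only Cys (C) and Met (M) have a sulfur atom in the side chain.
Proline is not in this group.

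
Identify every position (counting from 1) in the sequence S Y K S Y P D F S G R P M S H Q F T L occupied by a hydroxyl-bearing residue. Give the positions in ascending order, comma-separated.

The –OH-bearing residues are Ser, Thr (aliphatic alcohols), and Tyr (phenol).
Matching residues: S1, Y2, S4, Y5, S9, S14, T18.

1, 2, 4, 5, 9, 14, 18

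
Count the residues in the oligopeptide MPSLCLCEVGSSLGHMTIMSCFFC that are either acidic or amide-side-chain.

1

Acidic: D, E. Amide-side-chain: N, Q.
Acidic residues here: E8 (1).
Amide-side-chain residues here: none (0).
The two groups share no amino acid, so total = 1 + 0 = 1.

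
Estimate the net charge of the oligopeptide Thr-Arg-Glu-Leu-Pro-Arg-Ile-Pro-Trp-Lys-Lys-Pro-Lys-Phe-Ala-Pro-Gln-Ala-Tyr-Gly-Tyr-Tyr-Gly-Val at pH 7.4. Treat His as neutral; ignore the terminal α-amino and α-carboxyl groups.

The side chains ionized at physiological pH are Lys/Arg (+1) and Asp/Glu (−1); with His treated as neutral, nothing else contributes.
Positive (K, R): Arg2, Arg6, Lys10, Lys11, Lys13 → +5.
Negative (D, E): Glu3 → −1.
Net charge = (+5) + (−1) = +4.

+4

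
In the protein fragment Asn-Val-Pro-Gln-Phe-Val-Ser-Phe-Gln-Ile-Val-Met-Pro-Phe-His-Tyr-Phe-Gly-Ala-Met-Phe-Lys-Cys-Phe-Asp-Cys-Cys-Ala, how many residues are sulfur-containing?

Cysteine (C, thiol) and methionine (M, thioether) are the two sulfur-containing amino acids.
Matching residues: Met12, Met20, Cys23, Cys26, Cys27.

5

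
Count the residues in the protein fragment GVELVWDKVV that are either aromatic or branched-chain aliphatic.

6

Aromatic: F, W, Y. Branched-chain aliphatic: I, L, V.
Aromatic residues here: W6 (1).
Branched-chain aliphatic residues here: V2, L4, V5, V9, V10 (5).
The two groups share no amino acid, so total = 1 + 5 = 6.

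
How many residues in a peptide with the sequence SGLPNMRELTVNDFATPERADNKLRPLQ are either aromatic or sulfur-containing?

2

Aromatic: F, W, Y. Sulfur-containing: C, M.
Aromatic residues here: F14 (1).
Sulfur-containing residues here: M6 (1).
The two groups share no amino acid, so total = 1 + 1 = 2.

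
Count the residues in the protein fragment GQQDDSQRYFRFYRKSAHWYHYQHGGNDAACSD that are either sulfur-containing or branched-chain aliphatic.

Sulfur-containing: C, M. Branched-chain aliphatic: I, L, V.
Sulfur-containing residues here: C31 (1).
Branched-chain aliphatic residues here: none (0).
The two groups share no amino acid, so total = 1 + 0 = 1.

1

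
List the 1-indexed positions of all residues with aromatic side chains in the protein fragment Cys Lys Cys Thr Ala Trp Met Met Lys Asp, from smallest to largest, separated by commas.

The aromatic amino acids are Phe (F, benzyl), Trp (W, indole), and Tyr (Y, phenol).
Matching residues: Trp6.

6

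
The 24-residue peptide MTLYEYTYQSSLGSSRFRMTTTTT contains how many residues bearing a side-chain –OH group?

Serine (S), threonine (T), and tyrosine (Y) each carry a hydroxyl group on the side chain.
Matching residues: T2, Y4, Y6, T7, Y8, S10, S11, S14, S15, T20, T21, T22, T23, T24.

14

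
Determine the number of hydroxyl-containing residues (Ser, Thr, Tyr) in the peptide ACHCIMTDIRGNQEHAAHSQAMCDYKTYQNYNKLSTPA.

8

Matching residues: T7, S19, Y25, T27, Y28, Y31, S35, T36.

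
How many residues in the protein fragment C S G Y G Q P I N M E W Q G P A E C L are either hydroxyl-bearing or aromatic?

Hydroxyl-bearing: S, T, Y. Aromatic: F, W, Y.
Hydroxyl-bearing residues here: S2, Y4 (2).
Aromatic residues here: Y4, W12 (2).
Y is in both groups, so the 1 Y residue must not be double-counted.
Total = 2 + 2 − 1 = 3.

3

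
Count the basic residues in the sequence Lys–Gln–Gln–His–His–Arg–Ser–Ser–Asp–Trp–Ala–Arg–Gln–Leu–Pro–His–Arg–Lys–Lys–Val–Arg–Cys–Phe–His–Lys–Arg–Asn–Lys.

14

K, R, and H are the three residues with basic side chains (ε-amine, guanidinium, and imidazole respectively).
Matching residues: Lys1, His4, His5, Arg6, Arg12, His16, Arg17, Lys18, Lys19, Arg21, His24, Lys25, Arg26, Lys28.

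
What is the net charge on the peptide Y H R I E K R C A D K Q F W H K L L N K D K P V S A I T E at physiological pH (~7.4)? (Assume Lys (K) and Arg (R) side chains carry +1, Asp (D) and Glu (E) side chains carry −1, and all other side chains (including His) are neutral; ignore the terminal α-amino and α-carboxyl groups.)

Positive (K, R): R3, K6, R7, K11, K16, K20, K22 → +7.
Negative (D, E): E5, D10, D21, E29 → −4.
Net charge = (+7) + (−4) = +3.

+3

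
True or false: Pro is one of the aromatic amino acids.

False

F, W, and Y each carry an aromatic ring on the side chain.
Proline is not in this group.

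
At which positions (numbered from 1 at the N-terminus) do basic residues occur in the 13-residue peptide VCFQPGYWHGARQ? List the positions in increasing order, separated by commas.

9, 12

K, R, and H are the three residues with basic side chains (ε-amine, guanidinium, and imidazole respectively).
Matching residues: H9, R12.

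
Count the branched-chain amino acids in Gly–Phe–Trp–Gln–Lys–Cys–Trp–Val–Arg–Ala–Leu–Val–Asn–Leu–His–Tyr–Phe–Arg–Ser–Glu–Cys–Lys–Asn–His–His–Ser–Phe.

V, L, and I make up the branched-chain aliphatic group.
Matching residues: Val8, Leu11, Val12, Leu14.

4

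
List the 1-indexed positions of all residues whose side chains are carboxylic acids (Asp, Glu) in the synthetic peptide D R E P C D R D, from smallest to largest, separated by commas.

Matching residues: D1, E3, D6, D8.

1, 3, 6, 8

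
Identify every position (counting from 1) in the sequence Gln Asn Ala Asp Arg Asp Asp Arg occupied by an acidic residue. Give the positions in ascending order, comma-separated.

The acidic residues are Asp (D) and Glu (E), whose side chains end in a carboxylate group.
Matching residues: Asp4, Asp6, Asp7.

4, 6, 7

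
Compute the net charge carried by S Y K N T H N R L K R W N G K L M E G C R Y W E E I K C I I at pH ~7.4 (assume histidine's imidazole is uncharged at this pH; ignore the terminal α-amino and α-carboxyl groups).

Near pH 7.4, K and R contribute +1 each, D and E contribute −1 each, and every other side chain (His included, as stated) is uncharged.
Positive (K, R): K3, R8, K10, R11, K15, R21, K27 → +7.
Negative (D, E): E18, E24, E25 → −3.
Net charge = (+7) + (−3) = +4.

+4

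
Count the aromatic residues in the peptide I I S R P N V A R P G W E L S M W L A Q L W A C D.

The aromatic amino acids are Phe (F, benzyl), Trp (W, indole), and Tyr (Y, phenol).
Matching residues: W12, W17, W22.

3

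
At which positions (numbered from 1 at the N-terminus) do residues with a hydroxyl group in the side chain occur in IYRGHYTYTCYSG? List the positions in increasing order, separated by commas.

2, 6, 7, 8, 9, 11, 12

S, T, and Y are the three residues with a side-chain hydroxyl.
Matching residues: Y2, Y6, T7, Y8, T9, Y11, S12.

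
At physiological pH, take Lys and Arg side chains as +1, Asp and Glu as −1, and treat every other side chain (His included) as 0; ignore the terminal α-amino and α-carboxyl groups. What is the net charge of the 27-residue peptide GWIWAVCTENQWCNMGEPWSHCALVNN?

-2

Positive (K, R): none → +0.
Negative (D, E): E9, E17 → −2.
Net charge = (+0) + (−2) = −2.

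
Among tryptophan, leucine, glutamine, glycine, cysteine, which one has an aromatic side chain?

F, W, and Y each carry an aromatic ring on the side chain.
Of the listed options, only tryptophan belongs to this group.

tryptophan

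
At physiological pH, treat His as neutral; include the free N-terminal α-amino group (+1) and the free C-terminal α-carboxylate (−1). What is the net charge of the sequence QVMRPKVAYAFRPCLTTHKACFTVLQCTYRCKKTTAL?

+7

The side chains ionized at physiological pH are Lys/Arg (+1) and Asp/Glu (−1); with His treated as neutral, nothing else contributes.
Positive (K, R): R4, K6, R12, K19, R30, K32, K33 → +7.
Negative (D, E): none → −0.
The N-terminus (+1) and C-terminus (−1) cancel.
Net charge = (+7) + (−0) = +7.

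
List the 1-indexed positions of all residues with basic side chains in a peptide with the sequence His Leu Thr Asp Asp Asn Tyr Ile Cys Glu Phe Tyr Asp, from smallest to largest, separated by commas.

Lysine (K), arginine (R), and histidine (H) have basic, nitrogen-containing side chains.
Matching residues: His1.

1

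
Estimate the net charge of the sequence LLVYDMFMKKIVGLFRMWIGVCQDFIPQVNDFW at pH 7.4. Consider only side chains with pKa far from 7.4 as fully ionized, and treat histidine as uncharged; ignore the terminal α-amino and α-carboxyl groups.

0

The side chains ionized at physiological pH are Lys/Arg (+1) and Asp/Glu (−1); with His treated as neutral, nothing else contributes.
Positive (K, R): K9, K10, R16 → +3.
Negative (D, E): D5, D24, D31 → −3.
Net charge = (+3) + (−3) = 0.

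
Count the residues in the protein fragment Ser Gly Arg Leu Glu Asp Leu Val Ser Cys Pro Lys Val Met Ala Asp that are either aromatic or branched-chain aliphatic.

Aromatic: F, W, Y. Branched-chain aliphatic: I, L, V.
Aromatic residues here: none (0).
Branched-chain aliphatic residues here: Leu4, Leu7, Val8, Val13 (4).
The two groups share no amino acid, so total = 0 + 4 = 4.

4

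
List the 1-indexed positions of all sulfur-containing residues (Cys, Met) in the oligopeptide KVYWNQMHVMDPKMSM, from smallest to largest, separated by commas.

Matching residues: M7, M10, M14, M16.

7, 10, 14, 16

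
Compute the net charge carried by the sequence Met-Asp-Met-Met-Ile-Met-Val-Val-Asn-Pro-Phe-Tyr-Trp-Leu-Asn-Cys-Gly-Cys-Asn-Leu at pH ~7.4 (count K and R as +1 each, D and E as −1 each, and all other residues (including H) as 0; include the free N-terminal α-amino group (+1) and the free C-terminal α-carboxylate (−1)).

Positive (K, R): none → +0.
Negative (D, E): Asp2 → −1.
The N-terminus (+1) and C-terminus (−1) cancel.
Net charge = (+0) + (−1) = −1.

-1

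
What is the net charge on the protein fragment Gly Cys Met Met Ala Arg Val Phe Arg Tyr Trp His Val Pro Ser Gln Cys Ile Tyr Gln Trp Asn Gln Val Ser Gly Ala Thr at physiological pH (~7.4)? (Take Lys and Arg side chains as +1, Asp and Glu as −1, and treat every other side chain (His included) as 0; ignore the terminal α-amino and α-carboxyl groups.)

Positive (K, R): Arg6, Arg9 → +2.
Negative (D, E): none → −0.
Net charge = (+2) + (−0) = +2.

+2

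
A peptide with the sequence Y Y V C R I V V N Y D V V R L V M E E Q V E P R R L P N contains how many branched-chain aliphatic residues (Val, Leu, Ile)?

10

Matching residues: V3, I6, V7, V8, V12, V13, L15, V16, V21, L26.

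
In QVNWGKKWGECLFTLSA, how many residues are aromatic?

3

The aromatic amino acids are Phe (F, benzyl), Trp (W, indole), and Tyr (Y, phenol).
Matching residues: W4, W8, F13.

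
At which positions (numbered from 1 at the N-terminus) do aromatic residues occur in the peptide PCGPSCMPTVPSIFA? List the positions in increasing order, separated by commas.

14

The aromatic amino acids are Phe (F, benzyl), Trp (W, indole), and Tyr (Y, phenol).
Matching residues: F14.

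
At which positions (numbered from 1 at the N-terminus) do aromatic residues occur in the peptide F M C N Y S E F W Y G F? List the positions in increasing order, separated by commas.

1, 5, 8, 9, 10, 12

The aromatic amino acids are Phe (F, benzyl), Trp (W, indole), and Tyr (Y, phenol).
Matching residues: F1, Y5, F8, W9, Y10, F12.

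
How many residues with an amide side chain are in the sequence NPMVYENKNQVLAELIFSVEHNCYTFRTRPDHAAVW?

The amide-side-chain residues are Asn (N) and Gln (Q).
Matching residues: N1, N7, N9, Q10, N22.

5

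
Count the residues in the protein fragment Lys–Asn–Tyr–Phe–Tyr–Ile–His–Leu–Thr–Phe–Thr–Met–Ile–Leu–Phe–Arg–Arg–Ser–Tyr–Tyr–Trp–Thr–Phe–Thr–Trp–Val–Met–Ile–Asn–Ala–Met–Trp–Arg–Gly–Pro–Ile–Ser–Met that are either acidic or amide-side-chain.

Acidic: D, E. Amide-side-chain: N, Q.
Acidic residues here: none (0).
Amide-side-chain residues here: Asn2, Asn29 (2).
The two groups share no amino acid, so total = 0 + 2 = 2.

2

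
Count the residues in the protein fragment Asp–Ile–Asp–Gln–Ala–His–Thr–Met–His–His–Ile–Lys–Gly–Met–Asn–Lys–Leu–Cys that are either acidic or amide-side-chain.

4

Acidic: D, E. Amide-side-chain: N, Q.
Acidic residues here: Asp1, Asp3 (2).
Amide-side-chain residues here: Gln4, Asn15 (2).
The two groups share no amino acid, so total = 2 + 2 = 4.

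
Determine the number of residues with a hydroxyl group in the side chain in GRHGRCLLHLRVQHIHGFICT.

Serine (S), threonine (T), and tyrosine (Y) each carry a hydroxyl group on the side chain.
Matching residues: T21.

1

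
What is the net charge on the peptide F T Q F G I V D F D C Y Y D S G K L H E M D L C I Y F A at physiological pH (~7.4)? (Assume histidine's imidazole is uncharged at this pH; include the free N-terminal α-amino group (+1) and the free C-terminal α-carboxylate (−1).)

-4

At pH ~7.4 the Lys and Arg side chains are protonated (+1), the Asp and Glu side chains are deprotonated (−1), and with His taken as neutral all other side chains carry no charge.
Positive (K, R): K17 → +1.
Negative (D, E): D8, D10, D14, E20, D22 → −5.
The N-terminus (+1) and C-terminus (−1) cancel.
Net charge = (+1) + (−5) = −4.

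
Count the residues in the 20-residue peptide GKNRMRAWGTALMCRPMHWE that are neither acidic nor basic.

Acidic: D, E. Basic: K, R, H. All other residues are neither.
Matching residues: G1, N3, M5, A7, W8, G9, T10, A11, L12, M13, C14, P16, M17, W19.

14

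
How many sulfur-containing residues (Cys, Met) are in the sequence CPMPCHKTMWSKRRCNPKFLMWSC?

7

Matching residues: C1, M3, C5, M9, C15, M21, C24.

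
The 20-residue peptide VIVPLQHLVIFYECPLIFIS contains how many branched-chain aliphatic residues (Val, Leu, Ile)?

10

Matching residues: V1, I2, V3, L5, L8, V9, I10, L16, I17, I19.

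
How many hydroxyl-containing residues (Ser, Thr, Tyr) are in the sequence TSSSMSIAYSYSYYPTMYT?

14

Matching residues: T1, S2, S3, S4, S6, Y9, S10, Y11, S12, Y13, Y14, T16, Y18, T19.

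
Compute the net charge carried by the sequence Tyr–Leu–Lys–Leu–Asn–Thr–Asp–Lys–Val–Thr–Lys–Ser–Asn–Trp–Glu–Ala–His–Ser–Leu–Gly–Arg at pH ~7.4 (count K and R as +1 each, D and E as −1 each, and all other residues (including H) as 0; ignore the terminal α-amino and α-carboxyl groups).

Positive (K, R): Lys3, Lys8, Lys11, Arg21 → +4.
Negative (D, E): Asp7, Glu15 → −2.
Net charge = (+4) + (−2) = +2.

+2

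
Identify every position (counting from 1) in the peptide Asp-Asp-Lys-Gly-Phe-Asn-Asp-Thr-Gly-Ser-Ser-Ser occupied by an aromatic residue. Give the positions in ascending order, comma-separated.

F, W, and Y each carry an aromatic ring on the side chain.
Matching residues: Phe5.

5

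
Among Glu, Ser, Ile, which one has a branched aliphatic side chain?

Ile

V, L, and I make up the branched-chain aliphatic group.
Of the listed options, only Ile belongs to this group.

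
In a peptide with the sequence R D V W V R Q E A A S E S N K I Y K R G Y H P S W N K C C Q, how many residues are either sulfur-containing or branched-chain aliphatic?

5

Sulfur-containing: C, M. Branched-chain aliphatic: I, L, V.
Sulfur-containing residues here: C28, C29 (2).
Branched-chain aliphatic residues here: V3, V5, I16 (3).
The two groups share no amino acid, so total = 2 + 3 = 5.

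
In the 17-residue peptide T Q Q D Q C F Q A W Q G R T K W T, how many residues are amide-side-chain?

Only N (asparagine) and Q (glutamine) carry a side-chain carboxamide.
Matching residues: Q2, Q3, Q5, Q8, Q11.

5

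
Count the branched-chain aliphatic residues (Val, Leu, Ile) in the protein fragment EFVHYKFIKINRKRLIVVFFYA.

7

Matching residues: V3, I8, I10, L15, I16, V17, V18.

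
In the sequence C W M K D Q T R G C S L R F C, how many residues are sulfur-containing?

4

Cysteine (C, thiol) and methionine (M, thioether) are the two sulfur-containing amino acids.
Matching residues: C1, M3, C10, C15.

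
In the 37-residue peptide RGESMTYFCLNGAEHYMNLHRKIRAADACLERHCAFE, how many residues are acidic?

Aspartate (D) and glutamate (E) have carboxylic-acid side chains and are the acidic amino acids.
Matching residues: E3, E14, D27, E31, E37.

5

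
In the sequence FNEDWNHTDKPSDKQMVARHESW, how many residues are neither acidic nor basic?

13

Acidic: D, E. Basic: K, R, H. All other residues are neither.
Matching residues: F1, N2, W5, N6, T8, P11, S12, Q15, M16, V17, A18, S22, W23.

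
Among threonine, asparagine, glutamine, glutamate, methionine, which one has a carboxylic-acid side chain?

glutamate

Only D (aspartate) and E (glutamate) carry a side-chain carboxylic acid.
Of the listed options, only glutamate belongs to this group.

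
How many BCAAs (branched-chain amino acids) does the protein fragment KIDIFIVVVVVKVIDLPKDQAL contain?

Valine (V), leucine (L), and isoleucine (I) are the branched-chain amino acids.
Matching residues: I2, I4, I6, V7, V8, V9, V10, V11, V13, I14, L16, L22.

12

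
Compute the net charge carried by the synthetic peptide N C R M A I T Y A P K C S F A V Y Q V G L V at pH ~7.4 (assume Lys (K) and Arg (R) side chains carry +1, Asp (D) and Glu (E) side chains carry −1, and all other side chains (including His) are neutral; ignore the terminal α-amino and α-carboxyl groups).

Positive (K, R): R3, K11 → +2.
Negative (D, E): none → −0.
Net charge = (+2) + (−0) = +2.

+2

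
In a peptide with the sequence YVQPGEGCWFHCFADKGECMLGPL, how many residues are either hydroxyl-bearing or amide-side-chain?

2

Hydroxyl-bearing: S, T, Y. Amide-side-chain: N, Q.
Hydroxyl-bearing residues here: Y1 (1).
Amide-side-chain residues here: Q3 (1).
The two groups share no amino acid, so total = 1 + 1 = 2.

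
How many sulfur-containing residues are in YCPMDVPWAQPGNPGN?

Cysteine (C, thiol) and methionine (M, thioether) are the two sulfur-containing amino acids.
Matching residues: C2, M4.

2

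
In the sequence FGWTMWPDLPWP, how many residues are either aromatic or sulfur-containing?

Aromatic: F, W, Y. Sulfur-containing: C, M.
Aromatic residues here: F1, W3, W6, W11 (4).
Sulfur-containing residues here: M5 (1).
The two groups share no amino acid, so total = 4 + 1 = 5.

5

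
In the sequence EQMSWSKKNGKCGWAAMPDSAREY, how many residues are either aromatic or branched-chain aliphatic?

Aromatic: F, W, Y. Branched-chain aliphatic: I, L, V.
Aromatic residues here: W5, W14, Y24 (3).
Branched-chain aliphatic residues here: none (0).
The two groups share no amino acid, so total = 3 + 0 = 3.

3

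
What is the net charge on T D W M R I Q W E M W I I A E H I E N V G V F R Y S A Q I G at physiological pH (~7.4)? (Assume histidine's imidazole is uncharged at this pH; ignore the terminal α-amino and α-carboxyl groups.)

At pH ~7.4 the Lys and Arg side chains are protonated (+1), the Asp and Glu side chains are deprotonated (−1), and with His taken as neutral all other side chains carry no charge.
Positive (K, R): R5, R24 → +2.
Negative (D, E): D2, E9, E15, E18 → −4.
Net charge = (+2) + (−4) = −2.

-2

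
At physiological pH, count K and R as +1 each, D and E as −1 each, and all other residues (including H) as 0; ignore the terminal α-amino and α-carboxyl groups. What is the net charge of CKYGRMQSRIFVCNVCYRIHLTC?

Positive (K, R): K2, R5, R9, R18 → +4.
Negative (D, E): none → −0.
Net charge = (+4) + (−0) = +4.

+4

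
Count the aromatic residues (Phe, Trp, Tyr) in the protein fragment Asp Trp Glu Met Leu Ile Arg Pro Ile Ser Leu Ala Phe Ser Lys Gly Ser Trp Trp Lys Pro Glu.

Matching residues: Trp2, Phe13, Trp18, Trp19.

4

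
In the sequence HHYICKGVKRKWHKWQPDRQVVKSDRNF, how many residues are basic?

K, R, and H are the three residues with basic side chains (ε-amine, guanidinium, and imidazole respectively).
Matching residues: H1, H2, K6, K9, R10, K11, H13, K14, R19, K23, R26.

11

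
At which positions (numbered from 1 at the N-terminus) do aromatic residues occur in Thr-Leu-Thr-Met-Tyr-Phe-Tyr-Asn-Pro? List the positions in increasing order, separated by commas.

F, W, and Y each carry an aromatic ring on the side chain.
Matching residues: Tyr5, Phe6, Tyr7.

5, 6, 7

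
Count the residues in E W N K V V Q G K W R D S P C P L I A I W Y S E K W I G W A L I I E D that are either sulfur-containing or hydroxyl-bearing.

4

Sulfur-containing: C, M. Hydroxyl-bearing: S, T, Y.
Sulfur-containing residues here: C15 (1).
Hydroxyl-bearing residues here: S13, Y22, S23 (3).
The two groups share no amino acid, so total = 1 + 3 = 4.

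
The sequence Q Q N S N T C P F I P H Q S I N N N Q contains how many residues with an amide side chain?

Asparagine (N) and glutamine (Q) have uncharged amide side chains.
Matching residues: Q1, Q2, N3, N5, Q13, N16, N17, N18, Q19.

9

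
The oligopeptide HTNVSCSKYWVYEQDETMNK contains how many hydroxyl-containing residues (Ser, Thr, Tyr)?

Matching residues: T2, S5, S7, Y9, Y12, T17.

6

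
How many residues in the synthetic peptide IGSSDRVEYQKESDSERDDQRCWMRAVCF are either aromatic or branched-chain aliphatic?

Aromatic: F, W, Y. Branched-chain aliphatic: I, L, V.
Aromatic residues here: Y9, W23, F29 (3).
Branched-chain aliphatic residues here: I1, V7, V27 (3).
The two groups share no amino acid, so total = 3 + 3 = 6.

6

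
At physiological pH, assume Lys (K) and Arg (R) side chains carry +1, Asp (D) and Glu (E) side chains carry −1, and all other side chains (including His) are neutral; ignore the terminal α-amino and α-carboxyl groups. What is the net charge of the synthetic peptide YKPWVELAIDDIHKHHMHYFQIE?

Positive (K, R): K2, K14 → +2.
Negative (D, E): E6, D10, D11, E23 → −4.
Net charge = (+2) + (−4) = −2.

-2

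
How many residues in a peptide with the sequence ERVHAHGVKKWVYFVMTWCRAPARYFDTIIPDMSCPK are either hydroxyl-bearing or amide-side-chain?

5

Hydroxyl-bearing: S, T, Y. Amide-side-chain: N, Q.
Hydroxyl-bearing residues here: Y13, T17, Y25, T28, S34 (5).
Amide-side-chain residues here: none (0).
The two groups share no amino acid, so total = 5 + 0 = 5.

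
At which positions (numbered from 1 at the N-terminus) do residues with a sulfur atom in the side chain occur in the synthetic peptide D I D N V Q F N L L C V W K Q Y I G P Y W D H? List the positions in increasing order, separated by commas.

Cysteine (C, thiol) and methionine (M, thioether) are the two sulfur-containing amino acids.
Matching residues: C11.

11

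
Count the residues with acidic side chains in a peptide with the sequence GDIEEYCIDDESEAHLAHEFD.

9

Aspartate (D) and glutamate (E) have carboxylic-acid side chains and are the acidic amino acids.
Matching residues: D2, E4, E5, D9, D10, E11, E13, E19, D21.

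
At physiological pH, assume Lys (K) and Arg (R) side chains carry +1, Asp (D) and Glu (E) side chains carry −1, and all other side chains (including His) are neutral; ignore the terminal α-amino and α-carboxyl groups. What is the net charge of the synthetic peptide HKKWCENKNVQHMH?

+2

Positive (K, R): K2, K3, K8 → +3.
Negative (D, E): E6 → −1.
Net charge = (+3) + (−1) = +2.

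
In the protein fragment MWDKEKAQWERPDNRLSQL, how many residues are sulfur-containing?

1

Only Cys (C) and Met (M) have a sulfur atom in the side chain.
Matching residues: M1.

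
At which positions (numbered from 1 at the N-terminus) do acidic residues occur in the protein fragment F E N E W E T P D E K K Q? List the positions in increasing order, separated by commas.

The acidic residues are Asp (D) and Glu (E), whose side chains end in a carboxylate group.
Matching residues: E2, E4, E6, D9, E10.

2, 4, 6, 9, 10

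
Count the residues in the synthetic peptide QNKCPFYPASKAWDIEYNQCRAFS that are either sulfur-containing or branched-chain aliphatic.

Sulfur-containing: C, M. Branched-chain aliphatic: I, L, V.
Sulfur-containing residues here: C4, C20 (2).
Branched-chain aliphatic residues here: I15 (1).
The two groups share no amino acid, so total = 2 + 1 = 3.

3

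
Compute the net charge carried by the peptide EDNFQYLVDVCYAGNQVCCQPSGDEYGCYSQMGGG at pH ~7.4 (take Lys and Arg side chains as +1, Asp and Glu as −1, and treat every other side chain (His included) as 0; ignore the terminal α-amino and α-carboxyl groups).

Positive (K, R): none → +0.
Negative (D, E): E1, D2, D9, D24, E25 → −5.
Net charge = (+0) + (−5) = −5.

-5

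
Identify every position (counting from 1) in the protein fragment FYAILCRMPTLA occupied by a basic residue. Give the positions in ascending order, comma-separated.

7

Lysine (K), arginine (R), and histidine (H) have basic, nitrogen-containing side chains.
Matching residues: R7.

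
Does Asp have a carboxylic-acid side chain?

Yes

Only D (aspartate) and E (glutamate) carry a side-chain carboxylic acid.
Aspartate is in this group.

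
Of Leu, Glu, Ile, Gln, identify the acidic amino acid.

Glu

Only D (aspartate) and E (glutamate) carry a side-chain carboxylic acid.
Of the listed options, only Glu belongs to this group.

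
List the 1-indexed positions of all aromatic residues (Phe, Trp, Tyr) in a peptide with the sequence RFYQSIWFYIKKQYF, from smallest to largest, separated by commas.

2, 3, 7, 8, 9, 14, 15

Matching residues: F2, Y3, W7, F8, Y9, Y14, F15.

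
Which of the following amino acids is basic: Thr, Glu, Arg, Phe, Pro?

The basic amino acids are Lys (K), Arg (R), and His (H).
Of the listed options, only Arg belongs to this group.

Arg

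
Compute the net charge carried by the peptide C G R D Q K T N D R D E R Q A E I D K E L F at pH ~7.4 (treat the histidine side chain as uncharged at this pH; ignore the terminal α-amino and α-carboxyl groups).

-2

At pH ~7.4 the Lys and Arg side chains are protonated (+1), the Asp and Glu side chains are deprotonated (−1), and with His taken as neutral all other side chains carry no charge.
Positive (K, R): R3, K6, R10, R13, K19 → +5.
Negative (D, E): D4, D9, D11, E12, E16, D18, E20 → −7.
Net charge = (+5) + (−7) = −2.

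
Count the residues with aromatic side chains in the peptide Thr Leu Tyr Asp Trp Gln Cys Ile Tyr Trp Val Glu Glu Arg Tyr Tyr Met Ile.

Phenylalanine (F), tryptophan (W), and tyrosine (Y) have aromatic ring side chains.
Matching residues: Tyr3, Trp5, Tyr9, Trp10, Tyr15, Tyr16.

6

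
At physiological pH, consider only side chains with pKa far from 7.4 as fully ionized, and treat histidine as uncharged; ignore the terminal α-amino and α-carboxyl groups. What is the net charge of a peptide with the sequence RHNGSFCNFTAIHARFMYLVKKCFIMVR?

+5

At pH ~7.4 the Lys and Arg side chains are protonated (+1), the Asp and Glu side chains are deprotonated (−1), and with His taken as neutral all other side chains carry no charge.
Positive (K, R): R1, R15, K21, K22, R28 → +5.
Negative (D, E): none → −0.
Net charge = (+5) + (−0) = +5.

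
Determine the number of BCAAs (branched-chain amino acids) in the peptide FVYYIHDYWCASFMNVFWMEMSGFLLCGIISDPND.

7

Valine (V), leucine (L), and isoleucine (I) are the branched-chain amino acids.
Matching residues: V2, I5, V16, L25, L26, I29, I30.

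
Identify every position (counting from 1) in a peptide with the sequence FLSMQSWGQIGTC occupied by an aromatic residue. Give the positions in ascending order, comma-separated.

Phenylalanine (F), tryptophan (W), and tyrosine (Y) have aromatic ring side chains.
Matching residues: F1, W7.

1, 7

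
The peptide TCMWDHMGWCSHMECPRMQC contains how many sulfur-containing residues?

Cysteine (C, thiol) and methionine (M, thioether) are the two sulfur-containing amino acids.
Matching residues: C2, M3, M7, C10, M13, C15, M18, C20.

8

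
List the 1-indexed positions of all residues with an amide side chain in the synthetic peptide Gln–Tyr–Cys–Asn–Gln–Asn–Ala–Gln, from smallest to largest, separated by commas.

The amide-side-chain residues are Asn (N) and Gln (Q).
Matching residues: Gln1, Asn4, Gln5, Asn6, Gln8.

1, 4, 5, 6, 8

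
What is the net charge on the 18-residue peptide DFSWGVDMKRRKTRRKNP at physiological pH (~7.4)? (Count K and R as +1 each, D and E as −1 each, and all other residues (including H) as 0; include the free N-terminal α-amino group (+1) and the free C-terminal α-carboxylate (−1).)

+5

Positive (K, R): K9, R10, R11, K12, R14, R15, K16 → +7.
Negative (D, E): D1, D7 → −2.
The N-terminus (+1) and C-terminus (−1) cancel.
Net charge = (+7) + (−2) = +5.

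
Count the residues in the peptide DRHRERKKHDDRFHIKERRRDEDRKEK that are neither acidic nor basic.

Acidic: D, E. Basic: K, R, H. All other residues are neither.
Matching residues: F13, I15.

2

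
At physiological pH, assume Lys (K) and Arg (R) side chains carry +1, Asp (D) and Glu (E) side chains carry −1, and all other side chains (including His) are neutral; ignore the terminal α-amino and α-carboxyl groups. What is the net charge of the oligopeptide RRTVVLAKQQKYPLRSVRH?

+6

Positive (K, R): R1, R2, K8, K11, R15, R18 → +6.
Negative (D, E): none → −0.
Net charge = (+6) + (−0) = +6.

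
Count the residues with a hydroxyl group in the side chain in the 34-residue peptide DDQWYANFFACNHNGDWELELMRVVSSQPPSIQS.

5

Serine (S), threonine (T), and tyrosine (Y) each carry a hydroxyl group on the side chain.
Matching residues: Y5, S26, S27, S31, S34.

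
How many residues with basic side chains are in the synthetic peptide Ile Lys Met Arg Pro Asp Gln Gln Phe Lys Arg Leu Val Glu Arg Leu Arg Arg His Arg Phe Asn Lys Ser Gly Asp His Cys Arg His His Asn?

The basic amino acids are Lys (K), Arg (R), and His (H).
Matching residues: Lys2, Arg4, Lys10, Arg11, Arg15, Arg17, Arg18, His19, Arg20, Lys23, His27, Arg29, His30, His31.

14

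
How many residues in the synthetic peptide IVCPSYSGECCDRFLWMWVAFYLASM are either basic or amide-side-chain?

Basic: H, K, R. Amide-side-chain: N, Q.
Basic residues here: R13 (1).
Amide-side-chain residues here: none (0).
The two groups share no amino acid, so total = 1 + 0 = 1.

1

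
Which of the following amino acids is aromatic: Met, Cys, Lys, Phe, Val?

Phe

F, W, and Y each carry an aromatic ring on the side chain.
Of the listed options, only Phe belongs to this group.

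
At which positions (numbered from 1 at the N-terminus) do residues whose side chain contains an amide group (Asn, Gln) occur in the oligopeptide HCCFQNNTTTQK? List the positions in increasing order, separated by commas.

Matching residues: Q5, N6, N7, Q11.

5, 6, 7, 11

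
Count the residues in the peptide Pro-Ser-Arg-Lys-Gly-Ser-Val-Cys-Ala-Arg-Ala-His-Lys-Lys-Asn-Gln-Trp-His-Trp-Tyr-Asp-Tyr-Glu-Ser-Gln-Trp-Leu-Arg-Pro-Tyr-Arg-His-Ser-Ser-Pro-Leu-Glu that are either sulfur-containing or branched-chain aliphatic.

Sulfur-containing: C, M. Branched-chain aliphatic: I, L, V.
Sulfur-containing residues here: Cys8 (1).
Branched-chain aliphatic residues here: Val7, Leu27, Leu36 (3).
The two groups share no amino acid, so total = 1 + 3 = 4.

4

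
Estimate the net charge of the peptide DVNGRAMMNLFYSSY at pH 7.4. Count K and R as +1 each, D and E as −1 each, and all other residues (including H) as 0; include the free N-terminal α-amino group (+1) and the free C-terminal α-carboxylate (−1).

Positive (K, R): R5 → +1.
Negative (D, E): D1 → −1.
The N-terminus (+1) and C-terminus (−1) cancel.
Net charge = (+1) + (−1) = 0.

0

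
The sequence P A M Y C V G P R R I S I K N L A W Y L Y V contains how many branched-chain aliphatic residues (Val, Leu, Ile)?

6

Matching residues: V6, I11, I13, L16, L20, V22.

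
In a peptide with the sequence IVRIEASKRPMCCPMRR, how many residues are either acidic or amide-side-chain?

1

Acidic: D, E. Amide-side-chain: N, Q.
Acidic residues here: E5 (1).
Amide-side-chain residues here: none (0).
The two groups share no amino acid, so total = 1 + 0 = 1.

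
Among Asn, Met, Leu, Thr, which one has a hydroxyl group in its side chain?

Serine (S), threonine (T), and tyrosine (Y) each carry a hydroxyl group on the side chain.
Of the listed options, only Thr belongs to this group.

Thr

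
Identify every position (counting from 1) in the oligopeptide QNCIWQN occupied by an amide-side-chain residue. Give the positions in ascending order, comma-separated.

Only N (asparagine) and Q (glutamine) carry a side-chain carboxamide.
Matching residues: Q1, N2, Q6, N7.

1, 2, 6, 7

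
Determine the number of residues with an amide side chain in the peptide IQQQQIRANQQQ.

The amide-side-chain residues are Asn (N) and Gln (Q).
Matching residues: Q2, Q3, Q4, Q5, N9, Q10, Q11, Q12.

8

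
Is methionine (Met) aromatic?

The aromatic amino acids are Phe (F, benzyl), Trp (W, indole), and Tyr (Y, phenol).
Methionine is not in this group.

No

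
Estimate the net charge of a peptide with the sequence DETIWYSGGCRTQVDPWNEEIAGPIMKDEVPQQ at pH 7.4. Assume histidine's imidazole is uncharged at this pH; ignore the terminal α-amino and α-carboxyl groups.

Near pH 7.4, K and R contribute +1 each, D and E contribute −1 each, and every other side chain (His included, as stated) is uncharged.
Positive (K, R): R11, K27 → +2.
Negative (D, E): D1, E2, D15, E19, E20, D28, E29 → −7.
Net charge = (+2) + (−7) = −5.

-5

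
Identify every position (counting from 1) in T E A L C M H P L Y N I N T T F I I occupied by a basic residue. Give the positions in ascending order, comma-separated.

7

Matching residues: H7.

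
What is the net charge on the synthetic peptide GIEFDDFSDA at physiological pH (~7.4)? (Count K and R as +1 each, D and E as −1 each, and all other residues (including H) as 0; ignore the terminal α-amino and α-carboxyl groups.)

Positive (K, R): none → +0.
Negative (D, E): E3, D5, D6, D9 → −4.
Net charge = (+0) + (−4) = −4.

-4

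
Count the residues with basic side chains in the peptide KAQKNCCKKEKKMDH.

K, R, and H are the three residues with basic side chains (ε-amine, guanidinium, and imidazole respectively).
Matching residues: K1, K4, K8, K9, K11, K12, H15.

7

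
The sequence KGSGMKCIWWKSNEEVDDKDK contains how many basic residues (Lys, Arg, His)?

Matching residues: K1, K6, K11, K19, K21.

5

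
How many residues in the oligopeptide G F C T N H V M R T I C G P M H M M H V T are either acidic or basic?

Acidic: D, E. Basic: H, K, R.
Acidic residues here: none (0).
Basic residues here: H6, R9, H16, H19 (4).
The two groups share no amino acid, so total = 0 + 4 = 4.

4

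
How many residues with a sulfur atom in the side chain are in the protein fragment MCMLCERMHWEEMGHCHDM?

8

Cysteine (C, thiol) and methionine (M, thioether) are the two sulfur-containing amino acids.
Matching residues: M1, C2, M3, C5, M8, M13, C16, M19.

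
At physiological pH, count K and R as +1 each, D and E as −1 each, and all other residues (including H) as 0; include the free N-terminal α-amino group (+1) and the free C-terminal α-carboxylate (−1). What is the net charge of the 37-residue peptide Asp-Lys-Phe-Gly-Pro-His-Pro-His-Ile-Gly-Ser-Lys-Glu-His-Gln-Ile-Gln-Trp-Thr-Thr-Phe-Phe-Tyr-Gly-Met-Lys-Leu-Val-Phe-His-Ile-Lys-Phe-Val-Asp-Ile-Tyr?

+1

Positive (K, R): Lys2, Lys12, Lys26, Lys32 → +4.
Negative (D, E): Asp1, Glu13, Asp35 → −3.
The N-terminus (+1) and C-terminus (−1) cancel.
Net charge = (+4) + (−3) = +1.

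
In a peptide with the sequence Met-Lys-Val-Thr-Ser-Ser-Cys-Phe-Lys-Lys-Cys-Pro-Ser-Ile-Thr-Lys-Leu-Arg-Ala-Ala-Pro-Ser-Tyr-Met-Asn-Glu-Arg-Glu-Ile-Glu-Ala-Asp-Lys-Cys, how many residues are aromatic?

2

Phenylalanine (F), tryptophan (W), and tyrosine (Y) have aromatic ring side chains.
Matching residues: Phe8, Tyr23.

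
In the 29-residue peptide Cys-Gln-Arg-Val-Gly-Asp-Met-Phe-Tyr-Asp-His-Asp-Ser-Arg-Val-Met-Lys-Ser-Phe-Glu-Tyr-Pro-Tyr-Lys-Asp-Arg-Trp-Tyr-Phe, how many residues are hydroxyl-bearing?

Serine (S), threonine (T), and tyrosine (Y) each carry a hydroxyl group on the side chain.
Matching residues: Tyr9, Ser13, Ser18, Tyr21, Tyr23, Tyr28.

6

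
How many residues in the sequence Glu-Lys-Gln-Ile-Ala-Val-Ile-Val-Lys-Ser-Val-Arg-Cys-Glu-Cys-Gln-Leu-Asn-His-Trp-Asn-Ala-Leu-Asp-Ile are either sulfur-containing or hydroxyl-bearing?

Sulfur-containing: C, M. Hydroxyl-bearing: S, T, Y.
Sulfur-containing residues here: Cys13, Cys15 (2).
Hydroxyl-bearing residues here: Ser10 (1).
The two groups share no amino acid, so total = 2 + 1 = 3.

3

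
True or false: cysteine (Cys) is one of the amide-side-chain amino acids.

False

Only N (asparagine) and Q (glutamine) carry a side-chain carboxamide.
Cysteine is not in this group.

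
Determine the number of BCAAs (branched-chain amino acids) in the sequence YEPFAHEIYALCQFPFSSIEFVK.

4

The BCAAs are Val, Leu, and Ile — aliphatic side chains with a branch point.
Matching residues: I8, L11, I19, V22.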